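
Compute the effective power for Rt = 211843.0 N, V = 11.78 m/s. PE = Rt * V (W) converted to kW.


Formula: PE = Rt * V / 1000 (kW)
Step 1 — PE (W) = 211843.0 * 11.78 = 2495510.54 W
Step 2 — PE (kW) = 2495510.54 / 1000 ≈ 2495.5 kW (5 s.f.)

2495.5 kW


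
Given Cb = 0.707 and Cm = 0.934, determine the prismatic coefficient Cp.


Formula: Cp = Cb / Cm
Substituting: Cp = 0.707 / 0.934
Result: Cp ≈ 0.75696 (5 s.f.)

0.75696


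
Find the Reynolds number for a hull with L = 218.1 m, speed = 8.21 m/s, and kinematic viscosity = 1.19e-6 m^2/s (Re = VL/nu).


Formula: Re = V * L / nu
Step 1 — V * L = 8.21 * 218.1 = 1790.601 m^2/s
Step 2 — Re = 1790.601 / 1.19e-6 = 1.50e+09

1.50e+09


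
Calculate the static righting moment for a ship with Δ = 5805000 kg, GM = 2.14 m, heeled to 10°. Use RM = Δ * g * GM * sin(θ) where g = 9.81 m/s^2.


Formula: GZ = GM * sin(theta); RM = disp * g * GZ
Step 1 — GZ = 2.14 * sin(10°) = 2.14 * 0.173648 = 0.371607 m
Step 2 — RM = 5805000 * 9.81 * 0.371607 ≈ 21162000 N·m (5 s.f.)

21162000 N·m


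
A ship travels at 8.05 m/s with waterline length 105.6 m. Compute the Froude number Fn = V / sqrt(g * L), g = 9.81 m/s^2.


Formula: Fn = V / sqrt(g * L)
Step 1 — g * L = 9.81 * 105.6 = 1035.936
Step 2 — sqrt(g * L) = sqrt(1035.936) = 32.18596
Step 3 — Fn = 8.05 / 32.18596 ≈ 0.25011 (5 s.f.)

0.25011


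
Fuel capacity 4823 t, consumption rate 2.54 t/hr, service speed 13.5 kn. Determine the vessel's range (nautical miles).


Formula: endurance = fuel / rate; range = endurance * speed
Step 1 — endurance = 4823 / 2.54 = 1898.8189 hours
Step 2 — range = 1898.8189 * 13.5 ≈ 25634 nautical miles (5 s.f.)

25634 NM


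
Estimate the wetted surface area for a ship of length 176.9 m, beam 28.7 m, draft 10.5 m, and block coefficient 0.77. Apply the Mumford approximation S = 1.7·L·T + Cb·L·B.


Formula: S = 1.7*L*T + V/T with V = Cb*L*B*T, i.e. S = L * (1.7*T + Cb*B)
Step 1 — 1.7*T = 1.7 * 10.5 = 17.85 m
Step 2 — Cb*B = 0.77 * 28.7 = 22.099 m
Step 3 — 1.7*T + Cb*B = 17.85 + 22.099 = 39.949 m
Step 4 — S = 176.9 * 39.949 ≈ 7067.0 m^2 (5 s.f.)

7067.0 m^2


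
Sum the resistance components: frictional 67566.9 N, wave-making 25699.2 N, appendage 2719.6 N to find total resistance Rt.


Formula: Rt = Rf + Rw + Ra
Substituting: Rt = 67566.9 + 25699.2 + 2719.6
Result: Rt = 95985.7 N

95985.7 N


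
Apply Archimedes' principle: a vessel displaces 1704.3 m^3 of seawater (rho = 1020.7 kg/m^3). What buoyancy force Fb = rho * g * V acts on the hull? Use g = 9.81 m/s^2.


Formula: Fb = rho * g * V
Substituting: Fb = 1020.7 * 9.81 * 1704.3
Intermediate: 1020.7 * 9.81 = 10013.067
Result: Fb = 10013.067 * 1704.3 ≈ 17065000 N (5 s.f.)

17065000 N


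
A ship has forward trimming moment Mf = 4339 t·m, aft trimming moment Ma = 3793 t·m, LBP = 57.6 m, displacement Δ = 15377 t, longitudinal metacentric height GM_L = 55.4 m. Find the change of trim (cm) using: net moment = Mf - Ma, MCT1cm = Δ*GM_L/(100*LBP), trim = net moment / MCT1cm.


Formula: net trimming moment = Mf - Ma; MCT1cm = Δ*GM_L/(100*LBP); trim = net moment / MCT1cm
Step 1 — net trimming moment = 4339 - 3793 = 546 t·m
Step 2 — MCT1cm = 15377 * 55.4 / (100 * 57.6) = 147.8968 t·m/cm
Step 3 — trim = 546 / 147.8968 ≈ 3.6918 cm (5 s.f.)

3.6918 cm


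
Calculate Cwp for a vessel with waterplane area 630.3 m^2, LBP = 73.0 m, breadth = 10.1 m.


Formula: Cwp = Aw / (L * B)
Step 1 — L * B = 73.0 * 10.1 = 737.3 m^2
Step 2 — Cwp = 630.3 / 737.3 ≈ 0.85488 (5 s.f.)

0.85488


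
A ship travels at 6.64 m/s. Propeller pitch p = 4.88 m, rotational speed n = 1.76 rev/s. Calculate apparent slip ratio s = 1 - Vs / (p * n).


Formula: s = 1 - Vs / (p * n)
Step 1 — p * n = 4.88 * 1.76 = 8.5888
Step 2 — Vs / (p*n) = 6.64 / 8.5888 = 0.7731 (6 d.p.)
Step 3 — s = 1 - 0.7731 = 0.2269

0.2269


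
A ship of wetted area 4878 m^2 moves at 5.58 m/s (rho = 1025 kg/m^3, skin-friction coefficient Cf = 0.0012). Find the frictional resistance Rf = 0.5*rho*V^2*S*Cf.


Formula: Rf = 0.5 * rho * V^2 * S * Cf
Step 1 — V^2 = 5.58^2 = 31.1364
Step 2 — 0.5 * rho * V^2 = 0.5 * 1025 * 31.1364 = 15957.405
Step 3 — Rf = 15957.405 * 4878 * 0.0012 ≈ 93408 N (5 s.f.)

93408 N


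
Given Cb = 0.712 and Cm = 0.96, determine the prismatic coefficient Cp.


Formula: Cp = Cb / Cm
Substituting: Cp = 0.712 / 0.96
Result: Cp ≈ 0.74167 (5 s.f.)

0.74167


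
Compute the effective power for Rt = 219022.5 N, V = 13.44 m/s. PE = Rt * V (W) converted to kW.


Formula: PE = Rt * V / 1000 (kW)
Step 1 — PE (W) = 219022.5 * 13.44 = 2943662.4 W
Step 2 — PE (kW) = 2943662.4 / 1000 ≈ 2943.7 kW (5 s.f.)

2943.7 kW


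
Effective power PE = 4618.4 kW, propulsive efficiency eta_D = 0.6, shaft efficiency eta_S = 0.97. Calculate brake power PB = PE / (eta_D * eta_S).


Formula: PB = PE / (eta_D * eta_S)
Step 1 — combined efficiency = eta_D * eta_S = 0.6 * 0.97 = 0.582
Step 2 — PB = 4618.4 / 0.582 ≈ 7935.4 kW (5 s.f.)

7935.4 kW


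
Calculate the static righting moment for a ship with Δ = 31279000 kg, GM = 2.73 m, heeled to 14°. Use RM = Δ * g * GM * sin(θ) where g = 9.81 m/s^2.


Formula: GZ = GM * sin(theta); RM = disp * g * GZ
Step 1 — GZ = 2.73 * sin(14°) = 2.73 * 0.241922 = 0.660447 m
Step 2 — RM = 31279000 * 9.81 * 0.660447 ≈ 202660000 N·m (5 s.f.)

202660000 N·m


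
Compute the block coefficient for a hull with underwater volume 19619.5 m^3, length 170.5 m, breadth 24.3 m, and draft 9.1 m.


Formula: Cb = V / (L * B * T)
Step 1 — L * B * T = 170.5 * 24.3 * 9.1 = 37702.665 m^3
Step 2 — Cb = 19619.5 / 37702.665 ≈ 0.52037 (5 s.f.)

0.52037


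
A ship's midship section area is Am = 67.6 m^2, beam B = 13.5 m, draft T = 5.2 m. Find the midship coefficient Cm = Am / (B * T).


Formula: Cm = Am / (B * T)
Step 1 — B * T = 13.5 * 5.2 = 70.2 m^2
Step 2 — Cm = 67.6 / 70.2 ≈ 0.96296 (5 s.f.)

0.96296


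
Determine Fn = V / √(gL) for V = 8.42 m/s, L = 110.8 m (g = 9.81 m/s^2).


Formula: Fn = V / sqrt(g * L)
Step 1 — g * L = 9.81 * 110.8 = 1086.948
Step 2 — sqrt(g * L) = sqrt(1086.948) = 32.968894
Step 3 — Fn = 8.42 / 32.968894 ≈ 0.25539 (5 s.f.)

0.25539


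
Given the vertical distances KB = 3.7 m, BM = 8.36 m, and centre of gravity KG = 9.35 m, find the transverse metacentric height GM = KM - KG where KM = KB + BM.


Formula: GM = KB + BM - KG
Step 1 — KM = KB + BM = 3.7 + 8.36 = 12.06 m
Step 2 — GM = KM - KG = 12.06 - 9.35 = 2.71 m

2.71 m


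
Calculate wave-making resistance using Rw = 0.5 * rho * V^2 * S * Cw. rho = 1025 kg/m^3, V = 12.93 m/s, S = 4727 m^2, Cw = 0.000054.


Formula: Rw = 0.5 * rho * V^2 * S * Cw
Step 1 — V^2 = 12.93^2 = 167.1849
Step 2 — 0.5 * rho * V^2 = 0.5 * 1025 * 167.1849 = 85682.26125
Step 3 — Rw = 85682.26125 * 4727 * 0.000054 ≈ 21871 N (5 s.f.)

21871 N


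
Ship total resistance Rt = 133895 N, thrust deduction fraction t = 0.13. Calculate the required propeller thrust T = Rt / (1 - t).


Formula: T = Rt / (1 - t)
Step 1 — (1 - t) = 1 - 0.13 = 0.87
Step 2 — T = 133895 / 0.87 ≈ 153900 N (5 s.f.)

153900 N


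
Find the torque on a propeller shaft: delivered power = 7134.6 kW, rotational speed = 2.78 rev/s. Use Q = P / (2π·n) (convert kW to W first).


Formula: Q = P_W / (2 * pi * n)
Step 1 — P_W = 7134.6 kW * 1000 = 7134600.0 W
Step 2 — 2 * pi * n = 2 * pi * 2.78 = 17.467255
Step 3 — Q = 7134600.0 / 17.467255 ≈ 408460 N·m (5 s.f.)

408460 N·m


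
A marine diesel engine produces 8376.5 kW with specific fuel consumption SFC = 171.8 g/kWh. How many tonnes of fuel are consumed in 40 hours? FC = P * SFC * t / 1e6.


Formula: FC (tonnes) = P * SFC * t / 1,000,000
Step 1 — P * SFC * t = 8376.5 * 171.8 * 40 = 57563308.0 g
Step 2 — FC (tonnes) = 57563308.0 / 1,000,000 ≈ 57.563 tonnes (5 s.f.)

57.563 tonnes


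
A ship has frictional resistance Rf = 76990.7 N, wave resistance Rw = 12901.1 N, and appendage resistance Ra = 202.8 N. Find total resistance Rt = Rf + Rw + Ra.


Formula: Rt = Rf + Rw + Ra
Substituting: Rt = 76990.7 + 12901.1 + 202.8
Result: Rt = 90094.6 N

90094.6 N


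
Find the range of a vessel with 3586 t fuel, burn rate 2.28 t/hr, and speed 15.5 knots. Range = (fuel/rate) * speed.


Formula: endurance = fuel / rate; range = endurance * speed
Step 1 — endurance = 3586 / 2.28 = 1572.807 hours
Step 2 — range = 1572.807 * 15.5 ≈ 24379 nautical miles (5 s.f.)

24379 NM


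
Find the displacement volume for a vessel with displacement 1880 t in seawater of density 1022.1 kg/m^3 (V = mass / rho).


Formula: V = mass / rho
Step 1 — convert tonnes to kg: 1880 t * 1000 = 1880000 kg
Step 2 — V = 1880000 / 1022.1 ≈ 1839.4 m^3 (5 s.f.)

1839.4 m^3


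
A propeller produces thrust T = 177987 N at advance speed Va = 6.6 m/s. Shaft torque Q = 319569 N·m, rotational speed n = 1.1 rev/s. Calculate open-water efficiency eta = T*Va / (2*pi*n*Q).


Formula: eta = T * Va / (2 * pi * n * Q)
Step 1 — numerator = T * Va = 177987 * 6.6 = 1174714.2
Step 2 — 2 * pi * n = 2 * pi * 1.1 = 6.911504
Step 3 — denominator = 6.911504 * 319569 = 2208702.42
Step 4 — eta = 1174714.2 / 2208702.42 ≈ 0.53186 (5 s.f.)

0.53186


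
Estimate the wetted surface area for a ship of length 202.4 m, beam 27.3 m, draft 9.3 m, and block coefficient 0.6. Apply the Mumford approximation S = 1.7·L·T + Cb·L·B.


Formula: S = 1.7*L*T + V/T with V = Cb*L*B*T, i.e. S = L * (1.7*T + Cb*B)
Step 1 — 1.7*T = 1.7 * 9.3 = 15.81 m
Step 2 — Cb*B = 0.6 * 27.3 = 16.38 m
Step 3 — 1.7*T + Cb*B = 15.81 + 16.38 = 32.19 m
Step 4 — S = 202.4 * 32.19 ≈ 6515.3 m^2 (5 s.f.)

6515.3 m^2


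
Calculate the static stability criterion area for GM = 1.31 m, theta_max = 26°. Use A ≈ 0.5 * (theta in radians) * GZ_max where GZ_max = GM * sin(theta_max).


Formula: GZ_max = GM * sin(theta); Area = 0.5 * theta_rad * GZ_max
Step 1 — GZ_max = 1.31 * sin(26°) = 1.31 * 0.438371 = 0.574266 m
Step 2 — theta_rad = 26 * pi/180 = 0.453786 rad
Step 3 — Area = 0.5 * 0.453786 * 0.574266 ≈ 0.13030 m·rad (5 s.f.)

0.13030 m·rad


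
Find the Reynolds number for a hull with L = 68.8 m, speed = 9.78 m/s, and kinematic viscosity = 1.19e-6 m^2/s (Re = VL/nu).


Formula: Re = V * L / nu
Step 1 — V * L = 9.78 * 68.8 = 672.864 m^2/s
Step 2 — Re = 672.864 / 1.19e-6 = 5.65e+08

5.65e+08


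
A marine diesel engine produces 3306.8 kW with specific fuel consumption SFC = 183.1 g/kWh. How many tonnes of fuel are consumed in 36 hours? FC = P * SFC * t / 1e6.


Formula: FC (tonnes) = P * SFC * t / 1,000,000
Step 1 — P * SFC * t = 3306.8 * 183.1 * 36 = 21797102.88 g
Step 2 — FC (tonnes) = 21797102.88 / 1,000,000 ≈ 21.797 tonnes (5 s.f.)

21.797 tonnes


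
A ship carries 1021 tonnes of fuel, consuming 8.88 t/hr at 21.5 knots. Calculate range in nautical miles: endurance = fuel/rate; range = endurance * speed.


Formula: endurance = fuel / rate; range = endurance * speed
Step 1 — endurance = 1021 / 8.88 = 114.9775 hours
Step 2 — range = 114.9775 * 21.5 ≈ 2472.0 nautical miles (5 s.f.)

2472.0 NM


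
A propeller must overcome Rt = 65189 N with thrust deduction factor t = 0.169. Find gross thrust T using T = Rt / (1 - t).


Formula: T = Rt / (1 - t)
Step 1 — (1 - t) = 1 - 0.169 = 0.831
Step 2 — T = 65189 / 0.831 ≈ 78446 N (5 s.f.)

78446 N


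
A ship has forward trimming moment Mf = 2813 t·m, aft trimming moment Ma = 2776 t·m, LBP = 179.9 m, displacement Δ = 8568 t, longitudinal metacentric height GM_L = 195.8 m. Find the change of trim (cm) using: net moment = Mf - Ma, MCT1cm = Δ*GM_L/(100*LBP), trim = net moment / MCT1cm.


Formula: net trimming moment = Mf - Ma; MCT1cm = Δ*GM_L/(100*LBP); trim = net moment / MCT1cm
Step 1 — net trimming moment = 2813 - 2776 = 37 t·m
Step 2 — MCT1cm = 8568 * 195.8 / (100 * 179.9) = 93.2526 t·m/cm
Step 3 — trim = 37 / 93.2526 ≈ 0.39677 cm (5 s.f.)

0.39677 cm


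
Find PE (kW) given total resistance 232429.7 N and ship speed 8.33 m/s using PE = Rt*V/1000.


Formula: PE = Rt * V / 1000 (kW)
Step 1 — PE (W) = 232429.7 * 8.33 = 1936139.401 W
Step 2 — PE (kW) = 1936139.401 / 1000 ≈ 1936.1 kW (5 s.f.)

1936.1 kW


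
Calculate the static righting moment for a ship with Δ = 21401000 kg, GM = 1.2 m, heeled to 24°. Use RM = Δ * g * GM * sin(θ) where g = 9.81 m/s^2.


Formula: GZ = GM * sin(theta); RM = disp * g * GZ
Step 1 — GZ = 1.2 * sin(24°) = 1.2 * 0.406737 = 0.488084 m
Step 2 — RM = 21401000 * 9.81 * 0.488084 ≈ 102470000 N·m (5 s.f.)

102470000 N·m


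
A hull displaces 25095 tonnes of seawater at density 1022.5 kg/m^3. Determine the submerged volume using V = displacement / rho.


Formula: V = mass / rho
Step 1 — convert tonnes to kg: 25095 t * 1000 = 25095000 kg
Step 2 — V = 25095000 / 1022.5 ≈ 24543 m^3 (5 s.f.)

24543 m^3


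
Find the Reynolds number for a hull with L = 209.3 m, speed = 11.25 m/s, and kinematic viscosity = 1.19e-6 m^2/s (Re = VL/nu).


Formula: Re = V * L / nu
Step 1 — V * L = 11.25 * 209.3 = 2354.625 m^2/s
Step 2 — Re = 2354.625 / 1.19e-6 = 1.98e+09

1.98e+09


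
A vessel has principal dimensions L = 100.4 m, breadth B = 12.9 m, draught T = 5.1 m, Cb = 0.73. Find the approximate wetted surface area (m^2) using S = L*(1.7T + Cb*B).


Formula: S = 1.7*L*T + V/T with V = Cb*L*B*T, i.e. S = L * (1.7*T + Cb*B)
Step 1 — 1.7*T = 1.7 * 5.1 = 8.67 m
Step 2 — Cb*B = 0.73 * 12.9 = 9.417 m
Step 3 — 1.7*T + Cb*B = 8.67 + 9.417 = 18.087 m
Step 4 — S = 100.4 * 18.087 ≈ 1815.9 m^2 (5 s.f.)

1815.9 m^2


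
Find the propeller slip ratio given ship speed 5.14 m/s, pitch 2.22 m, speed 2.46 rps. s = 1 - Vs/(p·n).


Formula: s = 1 - Vs / (p * n)
Step 1 — p * n = 2.22 * 2.46 = 5.4612
Step 2 — Vs / (p*n) = 5.14 / 5.4612 = 0.941185 (6 d.p.)
Step 3 — s = 1 - 0.941185 = 0.058815

0.058815


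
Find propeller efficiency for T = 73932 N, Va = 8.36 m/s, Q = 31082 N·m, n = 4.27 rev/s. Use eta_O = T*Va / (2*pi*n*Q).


Formula: eta = T * Va / (2 * pi * n * Q)
Step 1 — numerator = T * Va = 73932 * 8.36 = 618071.52
Step 2 — 2 * pi * n = 2 * pi * 4.27 = 26.829201
Step 3 — denominator = 26.829201 * 31082 = 833905.23
Step 4 — eta = 618071.52 / 833905.23 ≈ 0.74118 (5 s.f.)

0.74118


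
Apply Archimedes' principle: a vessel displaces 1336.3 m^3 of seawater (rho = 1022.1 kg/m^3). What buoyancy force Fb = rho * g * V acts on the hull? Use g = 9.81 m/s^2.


Formula: Fb = rho * g * V
Substituting: Fb = 1022.1 * 9.81 * 1336.3
Intermediate: 1022.1 * 9.81 = 10026.801
Result: Fb = 10026.801 * 1336.3 ≈ 13399000 N (5 s.f.)

13399000 N


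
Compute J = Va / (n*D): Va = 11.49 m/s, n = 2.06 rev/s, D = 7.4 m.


Formula: J = Va / (n * D)
Step 1 — n * D = 2.06 * 7.4 = 15.244
Step 2 — J = 11.49 / 15.244 ≈ 0.75374 (5 s.f.)

0.75374


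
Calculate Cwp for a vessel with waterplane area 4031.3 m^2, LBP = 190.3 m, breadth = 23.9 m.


Formula: Cwp = Aw / (L * B)
Step 1 — L * B = 190.3 * 23.9 = 4548.17 m^2
Step 2 — Cwp = 4031.3 / 4548.17 ≈ 0.88636 (5 s.f.)

0.88636


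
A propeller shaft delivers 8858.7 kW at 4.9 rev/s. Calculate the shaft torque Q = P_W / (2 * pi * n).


Formula: Q = P_W / (2 * pi * n)
Step 1 — P_W = 8858.7 kW * 1000 = 8858700.0 W
Step 2 — 2 * pi * n = 2 * pi * 4.9 = 30.787608
Step 3 — Q = 8858700.0 / 30.787608 ≈ 287740 N·m (5 s.f.)

287740 N·m


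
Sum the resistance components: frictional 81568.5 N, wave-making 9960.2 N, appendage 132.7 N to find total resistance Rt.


Formula: Rt = Rf + Rw + Ra
Substituting: Rt = 81568.5 + 9960.2 + 132.7
Result: Rt = 91661.4 N

91661.4 N


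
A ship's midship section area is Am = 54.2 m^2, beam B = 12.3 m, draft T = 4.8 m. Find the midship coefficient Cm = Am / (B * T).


Formula: Cm = Am / (B * T)
Step 1 — B * T = 12.3 * 4.8 = 59.04 m^2
Step 2 — Cm = 54.2 / 59.04 ≈ 0.91802 (5 s.f.)

0.91802


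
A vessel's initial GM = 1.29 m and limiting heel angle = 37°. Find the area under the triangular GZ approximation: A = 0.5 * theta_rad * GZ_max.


Formula: GZ_max = GM * sin(theta); Area = 0.5 * theta_rad * GZ_max
Step 1 — GZ_max = 1.29 * sin(37°) = 1.29 * 0.601815 = 0.776341 m
Step 2 — theta_rad = 37 * pi/180 = 0.645772 rad
Step 3 — Area = 0.5 * 0.645772 * 0.776341 ≈ 0.25067 m·rad (5 s.f.)

0.25067 m·rad


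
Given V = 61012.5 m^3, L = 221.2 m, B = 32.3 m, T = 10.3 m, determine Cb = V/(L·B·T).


Formula: Cb = V / (L * B * T)
Step 1 — L * B * T = 221.2 * 32.3 * 10.3 = 73591.028 m^3
Step 2 — Cb = 61012.5 / 73591.028 ≈ 0.82908 (5 s.f.)

0.82908


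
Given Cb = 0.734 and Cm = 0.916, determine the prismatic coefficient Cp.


Formula: Cp = Cb / Cm
Substituting: Cp = 0.734 / 0.916
Result: Cp ≈ 0.80131 (5 s.f.)

0.80131


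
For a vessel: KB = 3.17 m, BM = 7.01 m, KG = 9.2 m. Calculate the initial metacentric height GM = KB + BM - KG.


Formula: GM = KB + BM - KG
Step 1 — KM = KB + BM = 3.17 + 7.01 = 10.18 m
Step 2 — GM = KM - KG = 10.18 - 9.2 = 0.98 m

0.98 m


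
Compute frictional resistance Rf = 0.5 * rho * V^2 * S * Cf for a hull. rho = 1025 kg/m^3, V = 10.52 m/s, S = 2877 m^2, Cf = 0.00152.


Formula: Rf = 0.5 * rho * V^2 * S * Cf
Step 1 — V^2 = 10.52^2 = 110.6704
Step 2 — 0.5 * rho * V^2 = 0.5 * 1025 * 110.6704 = 56718.58
Step 3 — Rf = 56718.58 * 2877 * 0.00152 ≈ 248030 N (5 s.f.)

248030 N


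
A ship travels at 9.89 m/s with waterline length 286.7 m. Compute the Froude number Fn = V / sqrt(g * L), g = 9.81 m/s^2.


Formula: Fn = V / sqrt(g * L)
Step 1 — g * L = 9.81 * 286.7 = 2812.527
Step 2 — sqrt(g * L) = sqrt(2812.527) = 53.033263
Step 3 — Fn = 9.89 / 53.033263 ≈ 0.18649 (5 s.f.)

0.18649


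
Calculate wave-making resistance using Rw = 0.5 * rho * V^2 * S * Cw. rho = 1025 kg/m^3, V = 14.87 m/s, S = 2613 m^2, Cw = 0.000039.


Formula: Rw = 0.5 * rho * V^2 * S * Cw
Step 1 — V^2 = 14.87^2 = 221.1169
Step 2 — 0.5 * rho * V^2 = 0.5 * 1025 * 221.1169 = 113322.41125
Step 3 — Rw = 113322.41125 * 2613 * 0.000039 ≈ 11548 N (5 s.f.)

11548 N


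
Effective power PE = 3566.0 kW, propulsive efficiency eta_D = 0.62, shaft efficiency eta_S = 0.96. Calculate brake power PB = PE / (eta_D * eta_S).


Formula: PB = PE / (eta_D * eta_S)
Step 1 — combined efficiency = eta_D * eta_S = 0.62 * 0.96 = 0.5952
Step 2 — PB = 3566.0 / 0.5952 ≈ 5991.3 kW (5 s.f.)

5991.3 kW


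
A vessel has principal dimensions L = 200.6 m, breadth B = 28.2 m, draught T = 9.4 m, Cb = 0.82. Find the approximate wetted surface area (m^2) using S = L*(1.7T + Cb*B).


Formula: S = 1.7*L*T + V/T with V = Cb*L*B*T, i.e. S = L * (1.7*T + Cb*B)
Step 1 — 1.7*T = 1.7 * 9.4 = 15.98 m
Step 2 — Cb*B = 0.82 * 28.2 = 23.124 m
Step 3 — 1.7*T + Cb*B = 15.98 + 23.124 = 39.104 m
Step 4 — S = 200.6 * 39.104 ≈ 7844.3 m^2 (5 s.f.)

7844.3 m^2


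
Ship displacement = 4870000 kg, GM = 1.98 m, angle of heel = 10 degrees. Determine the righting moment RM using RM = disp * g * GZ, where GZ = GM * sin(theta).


Formula: GZ = GM * sin(theta); RM = disp * g * GZ
Step 1 — GZ = 1.98 * sin(10°) = 1.98 * 0.173648 = 0.343823 m
Step 2 — RM = 4870000 * 9.81 * 0.343823 ≈ 16426000 N·m (5 s.f.)

16426000 N·m


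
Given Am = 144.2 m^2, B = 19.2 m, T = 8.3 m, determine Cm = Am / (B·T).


Formula: Cm = Am / (B * T)
Step 1 — B * T = 19.2 * 8.3 = 159.36 m^2
Step 2 — Cm = 144.2 / 159.36 ≈ 0.90487 (5 s.f.)

0.90487


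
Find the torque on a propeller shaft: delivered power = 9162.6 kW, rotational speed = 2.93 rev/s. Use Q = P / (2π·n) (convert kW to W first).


Formula: Q = P_W / (2 * pi * n)
Step 1 — P_W = 9162.6 kW * 1000 = 9162600.0 W
Step 2 — 2 * pi * n = 2 * pi * 2.93 = 18.409733
Step 3 — Q = 9162600.0 / 18.409733 ≈ 497700 N·m (5 s.f.)

497700 N·m


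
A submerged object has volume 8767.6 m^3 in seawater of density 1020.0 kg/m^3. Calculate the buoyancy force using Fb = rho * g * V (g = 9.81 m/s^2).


Formula: Fb = rho * g * V
Substituting: Fb = 1020.0 * 9.81 * 8767.6
Intermediate: 1020.0 * 9.81 = 10006.2
Result: Fb = 10006.2 * 8767.6 ≈ 87730000 N (5 s.f.)

87730000 N


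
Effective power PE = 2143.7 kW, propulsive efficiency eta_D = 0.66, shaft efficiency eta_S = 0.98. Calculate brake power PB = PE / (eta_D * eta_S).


Formula: PB = PE / (eta_D * eta_S)
Step 1 — combined efficiency = eta_D * eta_S = 0.66 * 0.98 = 0.6468
Step 2 — PB = 2143.7 / 0.6468 ≈ 3314.3 kW (5 s.f.)

3314.3 kW


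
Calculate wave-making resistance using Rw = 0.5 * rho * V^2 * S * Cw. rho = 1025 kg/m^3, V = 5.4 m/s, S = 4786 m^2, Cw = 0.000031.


Formula: Rw = 0.5 * rho * V^2 * S * Cw
Step 1 — V^2 = 5.4^2 = 29.16
Step 2 — 0.5 * rho * V^2 = 0.5 * 1025 * 29.16 = 14944.5
Step 3 — Rw = 14944.5 * 4786 * 0.000031 ≈ 2217.3 N (5 s.f.)

2217.3 N


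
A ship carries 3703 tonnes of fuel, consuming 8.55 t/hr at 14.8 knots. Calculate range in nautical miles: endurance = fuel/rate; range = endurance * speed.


Formula: endurance = fuel / rate; range = endurance * speed
Step 1 — endurance = 3703 / 8.55 = 433.0994 hours
Step 2 — range = 433.0994 * 14.8 ≈ 6409.9 nautical miles (5 s.f.)

6409.9 NM


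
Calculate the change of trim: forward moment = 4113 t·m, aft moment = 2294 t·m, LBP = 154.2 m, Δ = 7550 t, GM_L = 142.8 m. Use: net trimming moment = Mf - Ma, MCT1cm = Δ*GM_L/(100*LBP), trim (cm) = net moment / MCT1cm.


Formula: net trimming moment = Mf - Ma; MCT1cm = Δ*GM_L/(100*LBP); trim = net moment / MCT1cm
Step 1 — net trimming moment = 4113 - 2294 = 1819 t·m
Step 2 — MCT1cm = 7550 * 142.8 / (100 * 154.2) = 69.9183 t·m/cm
Step 3 — trim = 1819 / 69.9183 ≈ 26.016 cm (5 s.f.)

26.016 cm


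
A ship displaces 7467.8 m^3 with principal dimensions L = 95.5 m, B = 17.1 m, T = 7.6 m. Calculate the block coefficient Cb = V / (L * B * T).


Formula: Cb = V / (L * B * T)
Step 1 — L * B * T = 95.5 * 17.1 * 7.6 = 12411.18 m^3
Step 2 — Cb = 7467.8 / 12411.18 ≈ 0.60170 (5 s.f.)

0.60170


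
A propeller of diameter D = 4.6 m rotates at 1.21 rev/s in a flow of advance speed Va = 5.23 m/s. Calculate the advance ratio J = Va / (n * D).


Formula: J = Va / (n * D)
Step 1 — n * D = 1.21 * 4.6 = 5.566
Step 2 — J = 5.23 / 5.566 ≈ 0.93963 (5 s.f.)

0.93963


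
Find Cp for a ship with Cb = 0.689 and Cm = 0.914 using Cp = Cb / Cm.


Formula: Cp = Cb / Cm
Substituting: Cp = 0.689 / 0.914
Result: Cp ≈ 0.75383 (5 s.f.)

0.75383


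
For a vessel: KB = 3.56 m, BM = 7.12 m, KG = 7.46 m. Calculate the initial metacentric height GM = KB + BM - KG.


Formula: GM = KB + BM - KG
Step 1 — KM = KB + BM = 3.56 + 7.12 = 10.68 m
Step 2 — GM = KM - KG = 10.68 - 7.46 = 3.22 m

3.22 m


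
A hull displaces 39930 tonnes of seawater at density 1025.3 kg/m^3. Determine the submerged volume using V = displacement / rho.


Formula: V = mass / rho
Step 1 — convert tonnes to kg: 39930 t * 1000 = 39930000 kg
Step 2 — V = 39930000 / 1025.3 ≈ 38945 m^3 (5 s.f.)

38945 m^3


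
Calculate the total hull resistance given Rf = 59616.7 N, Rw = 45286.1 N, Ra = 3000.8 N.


Formula: Rt = Rf + Rw + Ra
Substituting: Rt = 59616.7 + 45286.1 + 3000.8
Result: Rt = 107903.6 N

107903.6 N


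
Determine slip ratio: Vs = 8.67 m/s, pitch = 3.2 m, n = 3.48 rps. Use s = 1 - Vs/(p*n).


Formula: s = 1 - Vs / (p * n)
Step 1 — p * n = 3.2 * 3.48 = 11.136
Step 2 — Vs / (p*n) = 8.67 / 11.136 = 0.778556 (6 d.p.)
Step 3 — s = 1 - 0.778556 = 0.221444

0.221444


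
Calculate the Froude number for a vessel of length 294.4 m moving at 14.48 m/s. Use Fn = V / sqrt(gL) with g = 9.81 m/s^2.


Formula: Fn = V / sqrt(g * L)
Step 1 — g * L = 9.81 * 294.4 = 2888.064
Step 2 — sqrt(g * L) = sqrt(2888.064) = 53.740711
Step 3 — Fn = 14.48 / 53.740711 ≈ 0.26944 (5 s.f.)

0.26944


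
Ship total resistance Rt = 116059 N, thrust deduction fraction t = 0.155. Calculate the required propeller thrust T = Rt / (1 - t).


Formula: T = Rt / (1 - t)
Step 1 — (1 - t) = 1 - 0.155 = 0.845
Step 2 — T = 116059 / 0.845 ≈ 137350 N (5 s.f.)

137350 N


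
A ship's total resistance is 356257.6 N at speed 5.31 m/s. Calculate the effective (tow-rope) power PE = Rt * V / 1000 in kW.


Formula: PE = Rt * V / 1000 (kW)
Step 1 — PE (W) = 356257.6 * 5.31 = 1891727.856 W
Step 2 — PE (kW) = 1891727.856 / 1000 ≈ 1891.7 kW (5 s.f.)

1891.7 kW


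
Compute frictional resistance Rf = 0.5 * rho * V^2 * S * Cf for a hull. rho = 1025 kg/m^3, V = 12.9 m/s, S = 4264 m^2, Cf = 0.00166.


Formula: Rf = 0.5 * rho * V^2 * S * Cf
Step 1 — V^2 = 12.9^2 = 166.41
Step 2 — 0.5 * rho * V^2 = 0.5 * 1025 * 166.41 = 85285.125
Step 3 — Rf = 85285.125 * 4264 * 0.00166 ≈ 603670 N (5 s.f.)

603670 N


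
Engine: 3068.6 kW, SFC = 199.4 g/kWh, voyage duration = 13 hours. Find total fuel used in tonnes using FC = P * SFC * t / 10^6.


Formula: FC (tonnes) = P * SFC * t / 1,000,000
Step 1 — P * SFC * t = 3068.6 * 199.4 * 13 = 7954424.92 g
Step 2 — FC (tonnes) = 7954424.92 / 1,000,000 ≈ 7.9544 tonnes (5 s.f.)

7.9544 tonnes


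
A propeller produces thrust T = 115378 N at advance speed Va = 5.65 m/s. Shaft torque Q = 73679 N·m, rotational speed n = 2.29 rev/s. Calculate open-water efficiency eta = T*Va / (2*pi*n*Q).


Formula: eta = T * Va / (2 * pi * n * Q)
Step 1 — numerator = T * Va = 115378 * 5.65 = 651885.7
Step 2 — 2 * pi * n = 2 * pi * 2.29 = 14.388494
Step 3 — denominator = 14.388494 * 73679 = 1060129.85
Step 4 — eta = 651885.7 / 1060129.85 ≈ 0.61491 (5 s.f.)

0.61491


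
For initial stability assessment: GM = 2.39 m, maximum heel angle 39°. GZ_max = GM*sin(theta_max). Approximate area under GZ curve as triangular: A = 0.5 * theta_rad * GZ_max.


Formula: GZ_max = GM * sin(theta); Area = 0.5 * theta_rad * GZ_max
Step 1 — GZ_max = 2.39 * sin(39°) = 2.39 * 0.62932 = 1.504075 m
Step 2 — theta_rad = 39 * pi/180 = 0.680678 rad
Step 3 — Area = 0.5 * 0.680678 * 1.504075 ≈ 0.51190 m·rad (5 s.f.)

0.51190 m·rad


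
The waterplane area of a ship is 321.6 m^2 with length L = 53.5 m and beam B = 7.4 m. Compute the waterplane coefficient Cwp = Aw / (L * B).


Formula: Cwp = Aw / (L * B)
Step 1 — L * B = 53.5 * 7.4 = 395.9 m^2
Step 2 — Cwp = 321.6 / 395.9 ≈ 0.81233 (5 s.f.)

0.81233


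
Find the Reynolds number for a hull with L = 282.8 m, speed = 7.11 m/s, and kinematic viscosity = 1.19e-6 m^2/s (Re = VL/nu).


Formula: Re = V * L / nu
Step 1 — V * L = 7.11 * 282.8 = 2010.708 m^2/s
Step 2 — Re = 2010.708 / 1.19e-6 = 1.69e+09

1.69e+09


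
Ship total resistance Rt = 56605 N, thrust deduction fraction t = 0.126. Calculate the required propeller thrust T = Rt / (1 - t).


Formula: T = Rt / (1 - t)
Step 1 — (1 - t) = 1 - 0.126 = 0.874
Step 2 — T = 56605 / 0.874 ≈ 64765 N (5 s.f.)

64765 N


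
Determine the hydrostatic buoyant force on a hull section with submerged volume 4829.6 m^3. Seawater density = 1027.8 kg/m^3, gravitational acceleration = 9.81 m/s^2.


Formula: Fb = rho * g * V
Substituting: Fb = 1027.8 * 9.81 * 4829.6
Intermediate: 1027.8 * 9.81 = 10082.718
Result: Fb = 10082.718 * 4829.6 ≈ 48695000 N (5 s.f.)

48695000 N


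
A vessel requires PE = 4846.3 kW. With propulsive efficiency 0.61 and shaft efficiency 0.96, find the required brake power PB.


Formula: PB = PE / (eta_D * eta_S)
Step 1 — combined efficiency = eta_D * eta_S = 0.61 * 0.96 = 0.5856
Step 2 — PB = 4846.3 / 0.5856 ≈ 8275.8 kW (5 s.f.)

8275.8 kW


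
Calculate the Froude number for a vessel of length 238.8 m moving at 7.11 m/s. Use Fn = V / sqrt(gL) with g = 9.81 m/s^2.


Formula: Fn = V / sqrt(g * L)
Step 1 — g * L = 9.81 * 238.8 = 2342.628
Step 2 — sqrt(g * L) = sqrt(2342.628) = 48.400702
Step 3 — Fn = 7.11 / 48.400702 ≈ 0.14690 (5 s.f.)

0.14690


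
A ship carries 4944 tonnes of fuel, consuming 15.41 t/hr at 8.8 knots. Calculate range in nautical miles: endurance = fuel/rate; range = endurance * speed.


Formula: endurance = fuel / rate; range = endurance * speed
Step 1 — endurance = 4944 / 15.41 = 320.8306 hours
Step 2 — range = 320.8306 * 8.8 ≈ 2823.3 nautical miles (5 s.f.)

2823.3 NM


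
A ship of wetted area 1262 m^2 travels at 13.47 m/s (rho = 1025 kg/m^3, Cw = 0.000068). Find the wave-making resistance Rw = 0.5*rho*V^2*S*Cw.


Formula: Rw = 0.5 * rho * V^2 * S * Cw
Step 1 — V^2 = 13.47^2 = 181.4409
Step 2 — 0.5 * rho * V^2 = 0.5 * 1025 * 181.4409 = 92988.46125
Step 3 — Rw = 92988.46125 * 1262 * 0.000068 ≈ 7979.9 N (5 s.f.)

7979.9 N


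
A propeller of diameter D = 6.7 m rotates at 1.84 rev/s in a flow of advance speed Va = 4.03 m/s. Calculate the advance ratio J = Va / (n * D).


Formula: J = Va / (n * D)
Step 1 — n * D = 1.84 * 6.7 = 12.328
Step 2 — J = 4.03 / 12.328 ≈ 0.32690 (5 s.f.)

0.32690


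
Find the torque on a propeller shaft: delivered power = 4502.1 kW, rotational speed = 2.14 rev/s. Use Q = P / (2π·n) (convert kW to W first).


Formula: Q = P_W / (2 * pi * n)
Step 1 — P_W = 4502.1 kW * 1000 = 4502100.0 W
Step 2 — 2 * pi * n = 2 * pi * 2.14 = 13.446017
Step 3 — Q = 4502100.0 / 13.446017 ≈ 334830 N·m (5 s.f.)

334830 N·m


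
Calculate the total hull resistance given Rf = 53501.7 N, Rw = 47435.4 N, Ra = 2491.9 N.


Formula: Rt = Rf + Rw + Ra
Substituting: Rt = 53501.7 + 47435.4 + 2491.9
Result: Rt = 103429.0 N

103429.0 N


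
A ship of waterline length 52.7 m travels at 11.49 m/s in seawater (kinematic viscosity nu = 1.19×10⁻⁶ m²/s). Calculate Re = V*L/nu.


Formula: Re = V * L / nu
Step 1 — V * L = 11.49 * 52.7 = 605.523 m^2/s
Step 2 — Re = 605.523 / 1.19e-6 = 5.09e+08

5.09e+08


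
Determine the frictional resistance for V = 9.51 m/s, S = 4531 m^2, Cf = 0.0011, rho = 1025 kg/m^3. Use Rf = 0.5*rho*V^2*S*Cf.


Formula: Rf = 0.5 * rho * V^2 * S * Cf
Step 1 — V^2 = 9.51^2 = 90.4401
Step 2 — 0.5 * rho * V^2 = 0.5 * 1025 * 90.4401 = 46350.55125
Step 3 — Rf = 46350.55125 * 4531 * 0.0011 ≈ 231020 N (5 s.f.)

231020 N


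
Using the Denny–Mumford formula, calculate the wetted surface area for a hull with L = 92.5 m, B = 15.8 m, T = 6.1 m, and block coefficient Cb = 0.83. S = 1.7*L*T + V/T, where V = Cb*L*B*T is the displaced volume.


Formula: S = 1.7*L*T + V/T with V = Cb*L*B*T, i.e. S = L * (1.7*T + Cb*B)
Step 1 — 1.7*T = 1.7 * 6.1 = 10.37 m
Step 2 — Cb*B = 0.83 * 15.8 = 13.114 m
Step 3 — 1.7*T + Cb*B = 10.37 + 13.114 = 23.484 m
Step 4 — S = 92.5 * 23.484 ≈ 2172.3 m^2 (5 s.f.)

2172.3 m^2


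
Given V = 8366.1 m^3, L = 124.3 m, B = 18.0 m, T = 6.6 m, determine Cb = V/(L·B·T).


Formula: Cb = V / (L * B * T)
Step 1 — L * B * T = 124.3 * 18.0 * 6.6 = 14766.84 m^3
Step 2 — Cb = 8366.1 / 14766.84 ≈ 0.56655 (5 s.f.)

0.56655


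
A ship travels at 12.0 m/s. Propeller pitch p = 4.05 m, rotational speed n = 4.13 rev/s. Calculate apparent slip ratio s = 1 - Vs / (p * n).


Formula: s = 1 - Vs / (p * n)
Step 1 — p * n = 4.05 * 4.13 = 16.7265
Step 2 — Vs / (p*n) = 12.0 / 16.7265 = 0.717424 (6 d.p.)
Step 3 — s = 1 - 0.717424 = 0.282576

0.282576


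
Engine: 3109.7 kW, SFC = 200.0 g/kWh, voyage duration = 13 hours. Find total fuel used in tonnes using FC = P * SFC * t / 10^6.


Formula: FC (tonnes) = P * SFC * t / 1,000,000
Step 1 — P * SFC * t = 3109.7 * 200.0 * 13 = 8085220.0 g
Step 2 — FC (tonnes) = 8085220.0 / 1,000,000 ≈ 8.0852 tonnes (5 s.f.)

8.0852 tonnes


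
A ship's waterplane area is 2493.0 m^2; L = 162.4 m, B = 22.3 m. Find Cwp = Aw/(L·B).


Formula: Cwp = Aw / (L * B)
Step 1 — L * B = 162.4 * 22.3 = 3621.52 m^2
Step 2 — Cwp = 2493.0 / 3621.52 ≈ 0.68838 (5 s.f.)

0.68838


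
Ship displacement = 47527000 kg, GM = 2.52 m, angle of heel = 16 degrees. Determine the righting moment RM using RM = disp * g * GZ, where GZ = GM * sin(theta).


Formula: GZ = GM * sin(theta); RM = disp * g * GZ
Step 1 — GZ = 2.52 * sin(16°) = 2.52 * 0.275637 = 0.694605 m
Step 2 — RM = 47527000 * 9.81 * 0.694605 ≈ 323850000 N·m (5 s.f.)

323850000 N·m


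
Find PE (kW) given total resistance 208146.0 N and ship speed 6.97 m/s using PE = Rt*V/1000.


Formula: PE = Rt * V / 1000 (kW)
Step 1 — PE (W) = 208146.0 * 6.97 = 1450777.62 W
Step 2 — PE (kW) = 1450777.62 / 1000 ≈ 1450.8 kW (5 s.f.)

1450.8 kW


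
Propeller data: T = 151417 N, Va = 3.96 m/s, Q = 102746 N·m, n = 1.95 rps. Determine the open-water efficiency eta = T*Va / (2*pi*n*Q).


Formula: eta = T * Va / (2 * pi * n * Q)
Step 1 — numerator = T * Va = 151417 * 3.96 = 599611.32
Step 2 — 2 * pi * n = 2 * pi * 1.95 = 12.252211
Step 3 — denominator = 12.252211 * 102746 = 1258865.67
Step 4 — eta = 599611.32 / 1258865.67 ≈ 0.47631 (5 s.f.)

0.47631


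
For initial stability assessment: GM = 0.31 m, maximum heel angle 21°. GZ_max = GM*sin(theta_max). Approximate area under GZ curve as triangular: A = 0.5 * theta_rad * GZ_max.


Formula: GZ_max = GM * sin(theta); Area = 0.5 * theta_rad * GZ_max
Step 1 — GZ_max = 0.31 * sin(21°) = 0.31 * 0.358368 = 0.111094 m
Step 2 — theta_rad = 21 * pi/180 = 0.366519 rad
Step 3 — Area = 0.5 * 0.366519 * 0.111094 ≈ 0.020359 m·rad (5 s.f.)

0.020359 m·rad


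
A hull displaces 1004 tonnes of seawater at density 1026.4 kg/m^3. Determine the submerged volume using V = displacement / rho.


Formula: V = mass / rho
Step 1 — convert tonnes to kg: 1004 t * 1000 = 1004000 kg
Step 2 — V = 1004000 / 1026.4 ≈ 978.18 m^3 (5 s.f.)

978.18 m^3


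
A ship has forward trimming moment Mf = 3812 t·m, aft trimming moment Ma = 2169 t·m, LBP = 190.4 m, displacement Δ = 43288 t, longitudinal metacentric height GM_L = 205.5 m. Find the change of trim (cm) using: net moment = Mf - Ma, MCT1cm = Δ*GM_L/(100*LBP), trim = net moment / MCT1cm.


Formula: net trimming moment = Mf - Ma; MCT1cm = Δ*GM_L/(100*LBP); trim = net moment / MCT1cm
Step 1 — net trimming moment = 3812 - 2169 = 1643 t·m
Step 2 — MCT1cm = 43288 * 205.5 / (100 * 190.4) = 467.2103 t·m/cm
Step 3 — trim = 1643 / 467.2103 ≈ 3.5166 cm (5 s.f.)

3.5166 cm


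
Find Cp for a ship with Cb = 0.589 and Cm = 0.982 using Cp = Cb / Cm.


Formula: Cp = Cb / Cm
Substituting: Cp = 0.589 / 0.982
Result: Cp ≈ 0.59980 (5 s.f.)

0.59980


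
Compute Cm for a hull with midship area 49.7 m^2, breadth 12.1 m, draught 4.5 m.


Formula: Cm = Am / (B * T)
Step 1 — B * T = 12.1 * 4.5 = 54.45 m^2
Step 2 — Cm = 49.7 / 54.45 ≈ 0.91276 (5 s.f.)

0.91276


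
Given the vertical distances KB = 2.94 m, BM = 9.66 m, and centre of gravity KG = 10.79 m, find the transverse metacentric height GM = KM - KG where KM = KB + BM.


Formula: GM = KB + BM - KG
Step 1 — KM = KB + BM = 2.94 + 9.66 = 12.6 m
Step 2 — GM = KM - KG = 12.6 - 10.79 = 1.81 m

1.81 m


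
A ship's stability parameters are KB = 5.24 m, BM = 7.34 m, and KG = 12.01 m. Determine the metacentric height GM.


Formula: GM = KB + BM - KG
Step 1 — KM = KB + BM = 5.24 + 7.34 = 12.58 m
Step 2 — GM = KM - KG = 12.58 - 12.01 = 0.57 m

0.57 m


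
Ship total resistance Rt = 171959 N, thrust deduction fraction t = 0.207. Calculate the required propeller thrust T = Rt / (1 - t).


Formula: T = Rt / (1 - t)
Step 1 — (1 - t) = 1 - 0.207 = 0.793
Step 2 — T = 171959 / 0.793 ≈ 216850 N (5 s.f.)

216850 N


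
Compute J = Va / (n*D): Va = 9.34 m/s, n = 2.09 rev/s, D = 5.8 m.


Formula: J = Va / (n * D)
Step 1 — n * D = 2.09 * 5.8 = 12.122
Step 2 — J = 9.34 / 12.122 ≈ 0.77050 (5 s.f.)

0.77050


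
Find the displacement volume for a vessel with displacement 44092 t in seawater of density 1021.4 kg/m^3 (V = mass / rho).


Formula: V = mass / rho
Step 1 — convert tonnes to kg: 44092 t * 1000 = 44092000 kg
Step 2 — V = 44092000 / 1021.4 ≈ 43168 m^3 (5 s.f.)

43168 m^3


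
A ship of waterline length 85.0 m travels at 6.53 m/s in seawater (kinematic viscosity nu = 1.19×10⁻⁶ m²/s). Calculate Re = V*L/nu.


Formula: Re = V * L / nu
Step 1 — V * L = 6.53 * 85.0 = 555.05 m^2/s
Step 2 — Re = 555.05 / 1.19e-6 = 4.66e+08

4.66e+08


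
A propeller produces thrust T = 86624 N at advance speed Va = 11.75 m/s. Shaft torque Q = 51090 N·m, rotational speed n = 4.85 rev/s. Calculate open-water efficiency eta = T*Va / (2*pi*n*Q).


Formula: eta = T * Va / (2 * pi * n * Q)
Step 1 — numerator = T * Va = 86624 * 11.75 = 1017832.0
Step 2 — 2 * pi * n = 2 * pi * 4.85 = 30.473449
Step 3 — denominator = 30.473449 * 51090 = 1556888.51
Step 4 — eta = 1017832.0 / 1556888.51 ≈ 0.65376 (5 s.f.)

0.65376


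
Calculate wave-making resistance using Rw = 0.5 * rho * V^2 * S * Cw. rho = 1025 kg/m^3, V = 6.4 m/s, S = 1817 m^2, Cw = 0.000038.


Formula: Rw = 0.5 * rho * V^2 * S * Cw
Step 1 — V^2 = 6.4^2 = 40.96
Step 2 — 0.5 * rho * V^2 = 0.5 * 1025 * 40.96 = 20992.0
Step 3 — Rw = 20992.0 * 1817 * 0.000038 ≈ 1449.4 N (5 s.f.)

1449.4 N


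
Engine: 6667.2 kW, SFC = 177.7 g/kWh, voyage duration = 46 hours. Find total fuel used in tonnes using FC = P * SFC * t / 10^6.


Formula: FC (tonnes) = P * SFC * t / 1,000,000
Step 1 — P * SFC * t = 6667.2 * 177.7 * 46 = 54499026.24 g
Step 2 — FC (tonnes) = 54499026.24 / 1,000,000 ≈ 54.499 tonnes (5 s.f.)

54.499 tonnes


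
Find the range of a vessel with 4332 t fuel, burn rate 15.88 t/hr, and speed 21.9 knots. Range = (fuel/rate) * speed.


Formula: endurance = fuel / rate; range = endurance * speed
Step 1 — endurance = 4332 / 15.88 = 272.796 hours
Step 2 — range = 272.796 * 21.9 ≈ 5974.2 nautical miles (5 s.f.)

5974.2 NM


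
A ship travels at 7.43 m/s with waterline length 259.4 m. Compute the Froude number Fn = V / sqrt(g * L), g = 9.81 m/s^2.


Formula: Fn = V / sqrt(g * L)
Step 1 — g * L = 9.81 * 259.4 = 2544.714
Step 2 — sqrt(g * L) = sqrt(2544.714) = 50.445158
Step 3 — Fn = 7.43 / 50.445158 ≈ 0.14729 (5 s.f.)

0.14729


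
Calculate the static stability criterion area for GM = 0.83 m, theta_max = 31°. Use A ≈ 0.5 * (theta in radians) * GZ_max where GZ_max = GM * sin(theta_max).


Formula: GZ_max = GM * sin(theta); Area = 0.5 * theta_rad * GZ_max
Step 1 — GZ_max = 0.83 * sin(31°) = 0.83 * 0.515038 = 0.427482 m
Step 2 — theta_rad = 31 * pi/180 = 0.541052 rad
Step 3 — Area = 0.5 * 0.541052 * 0.427482 ≈ 0.11564 m·rad (5 s.f.)

0.11564 m·rad


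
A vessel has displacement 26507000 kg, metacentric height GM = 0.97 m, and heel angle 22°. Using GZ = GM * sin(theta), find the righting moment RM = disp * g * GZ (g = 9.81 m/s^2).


Formula: GZ = GM * sin(theta); RM = disp * g * GZ
Step 1 — GZ = 0.97 * sin(22°) = 0.97 * 0.374607 = 0.363369 m
Step 2 — RM = 26507000 * 9.81 * 0.363369 ≈ 94488000 N·m (5 s.f.)

94488000 N·m


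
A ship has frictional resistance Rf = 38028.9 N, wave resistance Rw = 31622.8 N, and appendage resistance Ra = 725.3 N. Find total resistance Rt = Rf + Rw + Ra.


Formula: Rt = Rf + Rw + Ra
Substituting: Rt = 38028.9 + 31622.8 + 725.3
Result: Rt = 70377.0 N

70377.0 N


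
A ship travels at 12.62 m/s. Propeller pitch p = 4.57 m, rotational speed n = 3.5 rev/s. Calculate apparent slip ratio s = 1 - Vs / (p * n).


Formula: s = 1 - Vs / (p * n)
Step 1 — p * n = 4.57 * 3.5 = 15.995
Step 2 — Vs / (p*n) = 12.62 / 15.995 = 0.788997 (6 d.p.)
Step 3 — s = 1 - 0.788997 = 0.211003

0.211003


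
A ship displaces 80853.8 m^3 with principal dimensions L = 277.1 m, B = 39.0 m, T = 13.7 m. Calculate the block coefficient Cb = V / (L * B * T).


Formula: Cb = V / (L * B * T)
Step 1 — L * B * T = 277.1 * 39.0 * 13.7 = 148054.53 m^3
Step 2 — Cb = 80853.8 / 148054.53 ≈ 0.54611 (5 s.f.)

0.54611


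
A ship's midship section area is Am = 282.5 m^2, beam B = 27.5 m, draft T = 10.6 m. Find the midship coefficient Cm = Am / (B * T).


Formula: Cm = Am / (B * T)
Step 1 — B * T = 27.5 * 10.6 = 291.5 m^2
Step 2 — Cm = 282.5 / 291.5 ≈ 0.96913 (5 s.f.)

0.96913
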